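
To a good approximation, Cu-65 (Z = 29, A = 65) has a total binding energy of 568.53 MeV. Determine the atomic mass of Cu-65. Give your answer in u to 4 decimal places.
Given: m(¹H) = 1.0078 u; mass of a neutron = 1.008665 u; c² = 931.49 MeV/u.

Mass defect = 568.53 MeV / (931.49 MeV/u) = 0.610345 u
Constituent mass = 29(1.0078) + 36(1.008665) = 65.538140 u
Atomic mass = 65.538140 − 0.610345 = 64.927795 u ≈ 64.9278 u (to 4 decimal places)

64.9278 u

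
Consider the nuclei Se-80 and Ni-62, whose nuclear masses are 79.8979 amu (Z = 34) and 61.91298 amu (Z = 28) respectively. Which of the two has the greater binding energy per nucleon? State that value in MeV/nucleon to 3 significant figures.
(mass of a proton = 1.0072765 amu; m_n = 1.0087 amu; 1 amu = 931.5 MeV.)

Se-80: Σm = 34(1.0072765) + 46(1.0087) = 80.6476010 amu; Δm = 0.7497010 amu; E_B = 698.35 MeV; E_B/A = 8.729 MeV
Ni-62: Σm = 28(1.0072765) + 34(1.0087) = 62.4995420 amu; Δm = 0.5865620 amu; E_B = 546.38 MeV; E_B/A = 8.813 MeV
Ni-62 has the higher binding energy per nucleon, so it is the more tightly bound nucleus.

Ni-62; 8.81 MeV/nucleon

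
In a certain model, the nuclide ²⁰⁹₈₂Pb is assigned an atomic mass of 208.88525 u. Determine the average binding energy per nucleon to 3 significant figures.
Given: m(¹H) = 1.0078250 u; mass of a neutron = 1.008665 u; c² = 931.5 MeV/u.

8.28 MeV/nucleon

Σm = 82·m(¹H) + 127·m_n = 82.6416500 + 128.100455 = 210.7421050 u
The mass defect is 210.7421050 − 208.88525 = 1.8568550 u.
Binding energy = Δm·c² = 1.8568550 × 931.5 MeV/u = 1729.66 MeV
BE/A = 1729.66 MeV / 209 = 8.276 MeV/nucleon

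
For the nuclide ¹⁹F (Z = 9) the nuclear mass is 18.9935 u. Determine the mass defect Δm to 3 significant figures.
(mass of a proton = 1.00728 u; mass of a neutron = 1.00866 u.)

The nucleus contains 9 protons and 19 − 9 = 10 neutrons.
Mass of separated nucleons = 9(1.00728) + 10(1.00866) = 9.06552 + 10.08660 = 19.15212 u
Δm = 19.15212 − 18.9935 = 0.15862 u

0.159 u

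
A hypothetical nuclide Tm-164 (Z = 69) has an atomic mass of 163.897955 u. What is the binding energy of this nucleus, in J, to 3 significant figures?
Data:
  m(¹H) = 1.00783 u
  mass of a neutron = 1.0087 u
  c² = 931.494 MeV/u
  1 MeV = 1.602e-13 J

Σm = 69·m(¹H) + 95·m_n = 69.54027 + 95.8265 = 165.36677 u
Δm = 165.36677 − 163.897955 = 1.468815 u
Binding energy = Δm·c² = 1.468815 × 931.494 MeV/u = 1368.19 MeV
In joules: 1368.19 MeV × 1.602e-13 J/MeV = 2.1918e-10 J

2.19e-10 J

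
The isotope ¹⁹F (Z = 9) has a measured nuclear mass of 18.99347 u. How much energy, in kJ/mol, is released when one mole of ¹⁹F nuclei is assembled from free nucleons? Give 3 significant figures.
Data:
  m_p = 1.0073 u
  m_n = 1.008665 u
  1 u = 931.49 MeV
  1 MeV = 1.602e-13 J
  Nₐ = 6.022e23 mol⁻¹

The nucleus contains 9 protons and 19 − 9 = 10 neutrons.
Total constituent mass: 9 × 1.0073 + 10 × 1.008665 = 19.152350 u
Δm = 19.152350 − 18.99347 = 0.158880 u
E_B = 0.158880 × 931.49 = 147.995 MeV
Per nucleus in joules: 147.995 MeV × 1.602e-13 J/MeV = 2.3709e-11 J
Per mole: 2.3709e-11 J × 6.022e23 mol⁻¹ = 1.4278e+13 J/mol

1.43e+10 kJ/mol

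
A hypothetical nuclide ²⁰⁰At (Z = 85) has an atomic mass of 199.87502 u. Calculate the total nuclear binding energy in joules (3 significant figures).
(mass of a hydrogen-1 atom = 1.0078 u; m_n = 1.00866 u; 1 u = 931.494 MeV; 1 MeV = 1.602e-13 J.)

2.66e-10 J

Total constituent mass: 85 × 1.0078 + 115 × 1.00866 = 201.65890 u
Δm = 201.65890 − 199.87502 = 1.78388 u
Converting to energy: 1.78388 u × 931.494 MeV/u = 1661.67 MeV
In joules: 1661.67 MeV × 1.602e-13 J/MeV = 2.6620e-10 J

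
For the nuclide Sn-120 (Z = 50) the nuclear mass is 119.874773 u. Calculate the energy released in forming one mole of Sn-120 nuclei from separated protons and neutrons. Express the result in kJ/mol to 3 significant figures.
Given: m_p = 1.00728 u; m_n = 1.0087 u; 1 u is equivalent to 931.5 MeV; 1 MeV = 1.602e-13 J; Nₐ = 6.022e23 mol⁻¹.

9.87e+10 kJ/mol

With 50 protons and 70 neutrons (A = 120):
Σm = 50·m_p + 70·m_n = 50.36400 + 70.6090 = 120.97300 u
Mass defect Δm = 120.97300 − 119.874773 = 1.098227 u
Binding energy = Δm·c² = 1.098227 × 931.5 MeV/u = 1023.00 MeV
Per nucleus in joules: 1023.00 MeV × 1.602e-13 J/MeV = 1.6388e-10 J
Per mole: 1.6388e-10 J × 6.022e23 mol⁻¹ = 9.8689e+13 J/mol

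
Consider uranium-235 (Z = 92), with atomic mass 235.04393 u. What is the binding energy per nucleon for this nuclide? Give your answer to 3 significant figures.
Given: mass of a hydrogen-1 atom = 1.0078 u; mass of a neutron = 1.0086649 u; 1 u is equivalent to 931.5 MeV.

Z = 92, so N = A − Z = 235 − 92 = 143.
Mass of separated nucleons = 92(1.0078) + 143(1.0086649) = 92.7176 + 144.2390807 = 236.9566807 u
Δm = 236.9566807 − 235.04393 = 1.9127507 u
Converting to energy: 1.9127507 u × 931.5 MeV/u = 1781.73 MeV
BE/A = 1781.73 MeV / 235 = 7.582 MeV/nucleon

7.58 MeV/nucleon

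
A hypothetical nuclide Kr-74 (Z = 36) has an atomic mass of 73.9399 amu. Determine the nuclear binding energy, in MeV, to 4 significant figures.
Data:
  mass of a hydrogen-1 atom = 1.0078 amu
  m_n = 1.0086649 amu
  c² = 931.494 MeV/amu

The nucleus contains 36 protons and 74 − 36 = 38 neutrons.
Σm = 36·m(¹H) + 38·m_n = 36.2808 + 38.3292662 = 74.6100662 amu
The mass defect is 74.6100662 − 73.9399 = 0.6701662 amu.
Binding energy = Δm·c² = 0.6701662 × 931.494 MeV/amu = 624.256 MeV

624.3 MeV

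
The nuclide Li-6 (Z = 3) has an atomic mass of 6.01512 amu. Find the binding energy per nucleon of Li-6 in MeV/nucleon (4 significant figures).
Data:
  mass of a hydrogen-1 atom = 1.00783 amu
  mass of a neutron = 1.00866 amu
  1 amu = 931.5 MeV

Z = 3, so N = A − Z = 6 − 3 = 3.
Mass of separated nucleons = 3(1.00783) + 3(1.00866) = 3.02349 + 3.02598 = 6.04947 amu
The mass defect is 6.04947 − 6.01512 = 0.03435 amu.
Binding energy = Δm·c² = 0.03435 × 931.5 MeV/amu = 31.9970 MeV
Per nucleon: 31.9970 / 6 = 5.333 MeV

5.333 MeV/nucleon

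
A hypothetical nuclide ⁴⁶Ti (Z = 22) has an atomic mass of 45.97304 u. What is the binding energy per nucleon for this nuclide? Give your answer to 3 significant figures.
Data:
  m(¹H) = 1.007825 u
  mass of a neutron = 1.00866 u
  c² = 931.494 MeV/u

The nucleus contains 22 protons and 46 − 22 = 24 neutrons.
Mass of separated nucleons = 22(1.007825) + 24(1.00866) = 22.172150 + 24.20784 = 46.379990 u
The mass defect is 46.379990 − 45.97304 = 0.406950 u.
Converting to energy: 0.406950 u × 931.494 MeV/u = 379.071 MeV
Per nucleon: 379.071 / 46 = 8.241 MeV

8.24 MeV/nucleon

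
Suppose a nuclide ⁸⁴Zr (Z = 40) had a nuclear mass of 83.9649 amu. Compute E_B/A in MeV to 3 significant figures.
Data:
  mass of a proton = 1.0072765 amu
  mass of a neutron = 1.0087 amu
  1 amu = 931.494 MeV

7.86 MeV/nucleon

The nucleus contains 40 protons and 84 − 40 = 44 neutrons.
Total constituent mass: 40 × 1.0072765 + 44 × 1.0087 = 84.6738600 amu
Mass defect Δm = 84.6738600 − 83.9649 = 0.7089600 amu
E_B = 0.7089600 × 931.494 = 660.392 MeV
BE/A = 660.392 MeV / 84 = 7.862 MeV/nucleon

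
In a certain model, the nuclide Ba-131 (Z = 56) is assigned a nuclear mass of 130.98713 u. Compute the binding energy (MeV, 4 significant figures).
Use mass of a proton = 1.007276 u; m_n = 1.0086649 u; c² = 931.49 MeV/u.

996.9 MeV

Total constituent mass: 56 × 1.007276 + 75 × 1.0086649 = 132.0573235 u
The mass defect is 132.0573235 − 130.98713 = 1.0701935 u.
Converting to energy: 1.0701935 u × 931.49 MeV/u = 996.875 MeV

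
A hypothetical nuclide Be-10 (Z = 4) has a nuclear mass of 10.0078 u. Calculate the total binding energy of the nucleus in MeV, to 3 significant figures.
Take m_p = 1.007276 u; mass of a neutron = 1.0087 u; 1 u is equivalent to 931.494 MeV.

68.5 MeV

The nucleus contains 4 protons and 10 − 4 = 6 neutrons.
Mass of separated nucleons = 4(1.007276) + 6(1.0087) = 4.029104 + 6.0522 = 10.081304 u
Mass defect Δm = 10.081304 − 10.0078 = 0.073504 u
Binding energy = Δm·c² = 0.073504 × 931.494 MeV/u = 68.4685 MeV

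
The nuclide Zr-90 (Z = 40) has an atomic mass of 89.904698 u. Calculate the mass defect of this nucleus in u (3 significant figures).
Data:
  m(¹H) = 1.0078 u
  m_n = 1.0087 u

0.842 u

Total constituent mass: 40 × 1.0078 + 50 × 1.0087 = 90.7470 u
The mass defect is 90.7470 − 89.904698 = 0.842302 u.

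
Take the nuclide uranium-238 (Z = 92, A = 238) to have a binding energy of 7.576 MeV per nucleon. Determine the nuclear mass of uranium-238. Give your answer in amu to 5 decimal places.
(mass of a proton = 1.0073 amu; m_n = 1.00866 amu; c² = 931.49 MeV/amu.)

238.00026 amu

Total binding energy = 238 × 7.576 = 1803.088 MeV
Mass defect = 1803.088 MeV / (931.49 MeV/amu) = 1.9357030 amu
Constituent mass = 92(1.0073) + 146(1.00866) = 239.93596 amu
Nuclear mass = 239.93596 − 1.9357030 = 238.0002570 amu ≈ 238.00026 amu (to 5 decimal places)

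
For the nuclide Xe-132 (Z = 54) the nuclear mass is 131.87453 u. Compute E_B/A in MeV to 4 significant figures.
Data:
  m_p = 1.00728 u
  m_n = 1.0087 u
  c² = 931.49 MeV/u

8.448 MeV/nucleon

Total constituent mass: 54 × 1.00728 + 78 × 1.0087 = 133.07172 u
The mass defect is 133.07172 − 131.87453 = 1.19719 u.
Binding energy = Δm·c² = 1.19719 × 931.49 MeV/u = 1115.17 MeV
Per nucleon: 1115.17 / 132 = 8.448 MeV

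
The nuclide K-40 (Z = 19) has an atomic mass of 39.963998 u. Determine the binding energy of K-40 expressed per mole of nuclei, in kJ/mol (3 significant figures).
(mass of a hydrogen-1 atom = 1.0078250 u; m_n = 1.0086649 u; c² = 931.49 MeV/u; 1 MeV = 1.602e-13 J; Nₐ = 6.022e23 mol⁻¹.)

3.29e+10 kJ/mol

Mass of separated nucleons = 19(1.0078250) + 21(1.0086649) = 19.1486750 + 21.1819629 = 40.3306379 u
Δm = 40.3306379 − 39.963998 = 0.3666399 u
E_B = 0.3666399 × 931.49 = 341.521 MeV
Per nucleus in joules: 341.521 MeV × 1.602e-13 J/MeV = 5.4712e-11 J
Per mole: 5.4712e-11 J × 6.022e23 mol⁻¹ = 3.2948e+13 J/mol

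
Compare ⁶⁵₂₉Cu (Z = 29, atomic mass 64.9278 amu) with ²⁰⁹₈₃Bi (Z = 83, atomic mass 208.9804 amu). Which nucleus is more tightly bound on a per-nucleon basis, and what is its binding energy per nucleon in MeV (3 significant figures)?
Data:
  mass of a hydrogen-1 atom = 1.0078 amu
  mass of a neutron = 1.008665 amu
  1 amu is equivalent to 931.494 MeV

⁶⁵₂₉Cu: Σm = 29(1.0078) + 36(1.008665) = 65.538140 amu; Δm = 0.610340 amu; E_B = 568.53 MeV; E_B/A = 8.747 MeV
²⁰⁹₈₃Bi: Σm = 83(1.0078) + 126(1.008665) = 210.739190 amu; Δm = 1.758790 amu; E_B = 1638.3 MeV; E_B/A = 7.839 MeV
⁶⁵₂₉Cu has the higher binding energy per nucleon, so it is the more tightly bound nucleus.

⁶⁵₂₉Cu; 8.75 MeV/nucleon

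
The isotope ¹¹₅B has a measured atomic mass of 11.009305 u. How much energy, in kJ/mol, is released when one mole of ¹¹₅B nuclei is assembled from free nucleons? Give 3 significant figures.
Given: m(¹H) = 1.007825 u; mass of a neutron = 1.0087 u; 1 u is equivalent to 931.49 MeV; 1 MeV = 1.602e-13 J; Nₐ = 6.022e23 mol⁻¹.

The nucleus contains 5 protons and 11 − 5 = 6 neutrons.
Mass of separated nucleons = 5(1.007825) + 6(1.0087) = 5.039125 + 6.0522 = 11.091325 u
Mass defect Δm = 11.091325 − 11.009305 = 0.082020 u
Binding energy = Δm·c² = 0.082020 × 931.49 MeV/u = 76.4008 MeV
Per nucleus in joules: 76.4008 MeV × 1.602e-13 J/MeV = 1.2239e-11 J
Per mole: 1.2239e-11 J × 6.022e23 mol⁻¹ = 7.3703e+12 J/mol

7.37e+09 kJ/mol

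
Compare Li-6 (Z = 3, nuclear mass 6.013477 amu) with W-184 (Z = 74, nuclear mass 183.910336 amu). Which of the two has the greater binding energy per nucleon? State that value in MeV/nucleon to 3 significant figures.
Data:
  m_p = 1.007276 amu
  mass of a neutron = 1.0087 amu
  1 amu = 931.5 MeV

Li-6: Σm = 3(1.007276) + 3(1.0087) = 6.047928 amu; Δm = 0.034451 amu; E_B = 32.091 MeV; E_B/A = 5.349 MeV
W-184: Σm = 74(1.007276) + 110(1.0087) = 185.495424 amu; Δm = 1.585088 amu; E_B = 1476.5 MeV; E_B/A = 8.0245 MeV
W-184 has the higher binding energy per nucleon, so it is the more tightly bound nucleus.

W-184; 8.02 MeV/nucleon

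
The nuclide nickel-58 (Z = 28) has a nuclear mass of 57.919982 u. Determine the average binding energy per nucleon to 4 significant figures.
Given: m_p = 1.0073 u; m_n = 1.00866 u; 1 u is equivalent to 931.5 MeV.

Total constituent mass: 28 × 1.0073 + 30 × 1.00866 = 58.46420 u
Δm = 58.46420 − 57.919982 = 0.544218 u
Converting to energy: 0.544218 u × 931.5 MeV/u = 506.939 MeV
Per nucleon: 506.939 / 58 = 8.740 MeV

8.740 MeV/nucleon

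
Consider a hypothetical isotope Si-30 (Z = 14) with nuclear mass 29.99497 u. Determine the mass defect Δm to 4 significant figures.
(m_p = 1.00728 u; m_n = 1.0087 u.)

The nucleus contains 14 protons and 30 − 14 = 16 neutrons.
Total constituent mass: 14 × 1.00728 + 16 × 1.0087 = 30.24112 u
The mass defect is 30.24112 − 29.99497 = 0.24615 u.

0.2462 u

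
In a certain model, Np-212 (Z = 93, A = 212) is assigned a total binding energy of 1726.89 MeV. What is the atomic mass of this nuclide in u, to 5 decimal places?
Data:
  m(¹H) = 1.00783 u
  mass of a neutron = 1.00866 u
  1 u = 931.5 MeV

Mass defect = 1726.89 MeV / (931.5 MeV/u) = 1.8538808 u
Constituent mass = 93(1.00783) + 119(1.00866) = 213.75873 u
Atomic mass = 213.75873 − 1.8538808 = 211.9048492 u ≈ 211.90485 u (to 5 decimal places)

211.90485 u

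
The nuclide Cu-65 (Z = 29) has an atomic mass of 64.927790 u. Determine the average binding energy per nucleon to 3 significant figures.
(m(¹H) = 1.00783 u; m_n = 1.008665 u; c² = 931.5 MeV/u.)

Mass of separated nucleons = 29(1.00783) + 36(1.008665) = 29.22707 + 36.311940 = 65.539010 u
Δm = 65.539010 − 64.927790 = 0.611220 u
E_B = 0.611220 × 931.5 = 569.351 MeV
BE/A = 569.351 MeV / 65 = 8.759 MeV/nucleon

8.76 MeV/nucleon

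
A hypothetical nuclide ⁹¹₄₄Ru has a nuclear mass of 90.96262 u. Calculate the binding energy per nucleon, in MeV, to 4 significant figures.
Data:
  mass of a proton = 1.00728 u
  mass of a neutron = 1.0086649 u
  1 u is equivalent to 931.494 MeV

Total constituent mass: 44 × 1.00728 + 47 × 1.0086649 = 91.7275703 u
Mass defect Δm = 91.7275703 − 90.96262 = 0.7649503 u
E_B = 0.7649503 × 931.494 = 712.547 MeV
BE/A = 712.547 MeV / 91 = 7.830 MeV/nucleon

7.830 MeV/nucleon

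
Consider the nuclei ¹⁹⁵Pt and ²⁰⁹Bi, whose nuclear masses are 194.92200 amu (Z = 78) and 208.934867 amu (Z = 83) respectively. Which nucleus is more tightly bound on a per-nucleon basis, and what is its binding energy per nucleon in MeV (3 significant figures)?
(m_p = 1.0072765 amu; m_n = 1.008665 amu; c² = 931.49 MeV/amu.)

¹⁹⁵Pt: Σm = 78(1.0072765) + 117(1.008665) = 196.5813720 amu; Δm = 1.6593720 amu; E_B = 1545.7 MeV; E_B/A = 7.927 MeV
²⁰⁹Bi: Σm = 83(1.0072765) + 126(1.008665) = 210.6957395 amu; Δm = 1.7608725 amu; E_B = 1640.2 MeV; E_B/A = 7.848 MeV
¹⁹⁵Pt has the higher binding energy per nucleon, so it is the more tightly bound nucleus.

¹⁹⁵Pt; 7.93 MeV/nucleon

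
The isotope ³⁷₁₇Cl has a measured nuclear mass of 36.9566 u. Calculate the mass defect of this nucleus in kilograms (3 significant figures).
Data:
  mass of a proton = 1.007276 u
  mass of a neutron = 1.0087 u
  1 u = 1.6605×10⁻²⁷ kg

5.66e-28 kg

Mass of separated nucleons = 17(1.007276) + 20(1.0087) = 17.123692 + 20.1740 = 37.297692 u
Δm = 37.297692 − 36.9566 = 0.341092 u
In SI units: 0.341092 u × 1.6605×10⁻²⁷ kg/u = 5.6638e-28 kg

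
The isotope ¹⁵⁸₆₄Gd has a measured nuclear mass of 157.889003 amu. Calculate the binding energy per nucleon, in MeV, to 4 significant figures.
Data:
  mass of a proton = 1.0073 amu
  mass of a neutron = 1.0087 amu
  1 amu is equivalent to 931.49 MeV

Total constituent mass: 64 × 1.0073 + 94 × 1.0087 = 159.2850 amu
The mass defect is 159.2850 − 157.889003 = 1.395997 amu.
Binding energy = Δm·c² = 1.395997 × 931.49 MeV/amu = 1300.36 MeV
Dividing by A = 158 gives 8.230 MeV per nucleon.

8.230 MeV/nucleon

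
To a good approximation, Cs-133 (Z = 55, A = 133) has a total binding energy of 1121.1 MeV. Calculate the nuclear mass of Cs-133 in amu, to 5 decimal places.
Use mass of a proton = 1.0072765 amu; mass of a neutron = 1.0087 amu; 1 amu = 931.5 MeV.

132.87526 amu

Mass defect = 1121.1 MeV / (931.5 MeV/amu) = 1.2035427 amu
Constituent mass = 55(1.0072765) + 78(1.0087) = 134.0788075 amu
Nuclear mass = 134.0788075 − 1.2035427 = 132.8752648 amu ≈ 132.87526 amu (to 5 decimal places)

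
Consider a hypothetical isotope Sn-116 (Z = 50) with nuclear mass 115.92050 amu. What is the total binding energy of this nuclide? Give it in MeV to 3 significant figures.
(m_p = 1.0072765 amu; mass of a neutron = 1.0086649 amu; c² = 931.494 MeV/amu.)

The nucleus contains 50 protons and 116 − 50 = 66 neutrons.
Mass of separated nucleons = 50(1.0072765) + 66(1.0086649) = 50.3638250 + 66.5718834 = 116.9357084 amu
Mass defect Δm = 116.9357084 − 115.92050 = 1.0152084 amu
Converting to energy: 1.0152084 amu × 931.494 MeV/amu = 945.661 MeV

946 MeV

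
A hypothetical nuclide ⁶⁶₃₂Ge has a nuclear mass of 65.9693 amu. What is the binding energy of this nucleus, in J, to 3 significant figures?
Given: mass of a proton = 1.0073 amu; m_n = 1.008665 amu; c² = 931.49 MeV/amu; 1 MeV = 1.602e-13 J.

8.34e-11 J

Σm = 32·m_p + 34·m_n = 32.2336 + 34.294610 = 66.528210 amu
Δm = 66.528210 − 65.9693 = 0.558910 amu
E_B = 0.558910 × 931.49 = 520.619 MeV
In joules: 520.619 MeV × 1.602e-13 J/MeV = 8.3403e-11 J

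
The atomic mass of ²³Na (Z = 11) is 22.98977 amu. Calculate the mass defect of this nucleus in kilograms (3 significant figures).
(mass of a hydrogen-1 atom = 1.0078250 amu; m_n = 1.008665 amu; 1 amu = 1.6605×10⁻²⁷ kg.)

With 11 protons and 12 neutrons (A = 23):
Total constituent mass: 11 × 1.0078250 + 12 × 1.008665 = 23.1900550 amu
Mass defect Δm = 23.1900550 − 22.98977 = 0.2002850 amu
In SI units: 0.2002850 amu × 1.6605×10⁻²⁷ kg/amu = 3.3257e-28 kg

3.33e-28 kg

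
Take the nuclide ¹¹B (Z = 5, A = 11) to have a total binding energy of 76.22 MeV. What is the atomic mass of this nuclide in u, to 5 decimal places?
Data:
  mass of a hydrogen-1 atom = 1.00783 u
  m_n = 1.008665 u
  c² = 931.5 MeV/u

11.00931 u

Mass defect = 76.22 MeV / (931.5 MeV/u) = 0.08182501 u
Constituent mass = 5(1.00783) + 6(1.008665) = 11.091140 u
Atomic mass = 11.091140 − 0.08182501 = 11.00931499 u ≈ 11.00931 u (to 5 decimal places)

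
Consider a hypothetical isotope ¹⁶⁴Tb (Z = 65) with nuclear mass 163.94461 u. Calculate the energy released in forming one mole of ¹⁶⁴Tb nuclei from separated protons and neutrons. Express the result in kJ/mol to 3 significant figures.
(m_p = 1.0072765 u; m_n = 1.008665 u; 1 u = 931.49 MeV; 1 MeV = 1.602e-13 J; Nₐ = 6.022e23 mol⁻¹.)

1.25e+11 kJ/mol

Z = 65, so N = A − Z = 164 − 65 = 99.
Total constituent mass: 65 × 1.0072765 + 99 × 1.008665 = 165.3308075 u
Δm = 165.3308075 − 163.94461 = 1.3861975 u
E_B = 1.3861975 × 931.49 = 1291.23 MeV
Per nucleus in joules: 1291.23 MeV × 1.602e-13 J/MeV = 2.0686e-10 J
Per mole: 2.0686e-10 J × 6.022e23 mol⁻¹ = 1.2457e+14 J/mol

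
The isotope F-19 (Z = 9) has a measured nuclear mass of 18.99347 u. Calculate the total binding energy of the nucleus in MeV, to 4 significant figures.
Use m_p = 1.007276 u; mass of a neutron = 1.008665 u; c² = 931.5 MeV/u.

147.8 MeV

With 9 protons and 10 neutrons (A = 19):
Σm = 9·m_p + 10·m_n = 9.065484 + 10.086650 = 19.152134 u
Mass defect Δm = 19.152134 − 18.99347 = 0.158664 u
Converting to energy: 0.158664 u × 931.5 MeV/u = 147.796 MeV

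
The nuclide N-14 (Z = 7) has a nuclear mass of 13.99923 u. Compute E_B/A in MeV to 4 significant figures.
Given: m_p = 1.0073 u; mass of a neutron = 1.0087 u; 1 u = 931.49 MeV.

With 7 protons and 7 neutrons (A = 14):
Mass of separated nucleons = 7(1.0073) + 7(1.0087) = 7.0511 + 7.0609 = 14.1120 u
The mass defect is 14.1120 − 13.99923 = 0.11277 u.
Binding energy = Δm·c² = 0.11277 × 931.49 MeV/u = 105.044 MeV
Per nucleon: 105.044 / 14 = 7.503 MeV

7.503 MeV/nucleon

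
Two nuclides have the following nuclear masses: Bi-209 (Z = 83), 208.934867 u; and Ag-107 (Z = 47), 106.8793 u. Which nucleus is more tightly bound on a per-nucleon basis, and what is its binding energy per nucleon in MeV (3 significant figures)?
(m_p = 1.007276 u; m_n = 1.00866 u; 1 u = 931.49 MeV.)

Bi-209: Σm = 83(1.007276) + 126(1.00866) = 210.695068 u; Δm = 1.760201 u; E_B = 1639.6 MeV; E_B/A = 7.845 MeV
Ag-107: Σm = 47(1.007276) + 60(1.00866) = 107.861572 u; Δm = 0.982272 u; E_B = 914.98 MeV; E_B/A = 8.551 MeV
Ag-107 has the higher binding energy per nucleon, so it is the more tightly bound nucleus.

Ag-107; 8.55 MeV/nucleon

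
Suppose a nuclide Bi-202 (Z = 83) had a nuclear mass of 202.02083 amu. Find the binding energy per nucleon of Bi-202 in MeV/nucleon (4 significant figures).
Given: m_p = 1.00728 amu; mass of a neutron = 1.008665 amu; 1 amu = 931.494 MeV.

With 83 protons and 119 neutrons (A = 202):
Mass of separated nucleons = 83(1.00728) + 119(1.008665) = 83.60424 + 120.031135 = 203.635375 amu
The mass defect is 203.635375 − 202.02083 = 1.614545 amu.
E_B = 1.614545 × 931.494 = 1503.94 MeV
Dividing by A = 202 gives 7.445 MeV per nucleon.

7.445 MeV/nucleon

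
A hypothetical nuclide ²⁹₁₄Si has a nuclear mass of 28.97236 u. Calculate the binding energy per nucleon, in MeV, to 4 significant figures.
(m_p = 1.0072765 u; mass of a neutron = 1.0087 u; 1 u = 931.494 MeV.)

Total constituent mass: 14 × 1.0072765 + 15 × 1.0087 = 29.2323710 u
Δm = 29.2323710 − 28.97236 = 0.2600110 u
Binding energy = Δm·c² = 0.2600110 × 931.494 MeV/u = 242.199 MeV
Dividing by A = 29 gives 8.352 MeV per nucleon.

8.352 MeV/nucleon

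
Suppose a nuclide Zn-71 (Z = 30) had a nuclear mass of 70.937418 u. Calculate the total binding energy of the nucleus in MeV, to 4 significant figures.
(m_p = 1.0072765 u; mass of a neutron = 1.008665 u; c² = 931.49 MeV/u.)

592.6 MeV

The nucleus contains 30 protons and 71 − 30 = 41 neutrons.
Mass of separated nucleons = 30(1.0072765) + 41(1.008665) = 30.2182950 + 41.355265 = 71.5735600 u
Δm = 71.5735600 − 70.937418 = 0.6361420 u
Binding energy = Δm·c² = 0.6361420 × 931.49 MeV/u = 592.560 MeV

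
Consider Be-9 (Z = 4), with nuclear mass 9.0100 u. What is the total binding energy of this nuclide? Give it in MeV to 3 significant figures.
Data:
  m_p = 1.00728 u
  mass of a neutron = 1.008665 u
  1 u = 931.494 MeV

58.2 MeV

Σm = 4·m_p + 5·m_n = 4.02912 + 5.043325 = 9.072445 u
Δm = 9.072445 − 9.0100 = 0.062445 u
Converting to energy: 0.062445 u × 931.494 MeV/u = 58.1671 MeV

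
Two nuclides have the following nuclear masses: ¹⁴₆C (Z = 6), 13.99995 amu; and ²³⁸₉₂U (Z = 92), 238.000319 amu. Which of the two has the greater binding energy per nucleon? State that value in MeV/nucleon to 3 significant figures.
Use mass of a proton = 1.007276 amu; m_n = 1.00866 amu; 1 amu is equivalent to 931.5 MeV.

¹⁴₆C: Σm = 6(1.007276) + 8(1.00866) = 14.112936 amu; Δm = 0.112986 amu; E_B = 105.25 MeV; E_B/A = 7.518 MeV
²³⁸₉₂U: Σm = 92(1.007276) + 146(1.00866) = 239.933752 amu; Δm = 1.933433 amu; E_B = 1801.0 MeV; E_B/A = 7.567 MeV
²³⁸₉₂U has the higher binding energy per nucleon, so it is the more tightly bound nucleus.

²³⁸₉₂U; 7.57 MeV/nucleon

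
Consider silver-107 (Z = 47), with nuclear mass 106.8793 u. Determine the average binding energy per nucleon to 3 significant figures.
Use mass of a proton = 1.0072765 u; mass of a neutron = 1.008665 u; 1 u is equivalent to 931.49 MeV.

Total constituent mass: 47 × 1.0072765 + 60 × 1.008665 = 107.8618955 u
Δm = 107.8618955 − 106.8793 = 0.9825955 u
Binding energy = Δm·c² = 0.9825955 × 931.49 MeV/u = 915.278 MeV
BE/A = 915.278 MeV / 107 = 8.554 MeV/nucleon

8.55 MeV/nucleon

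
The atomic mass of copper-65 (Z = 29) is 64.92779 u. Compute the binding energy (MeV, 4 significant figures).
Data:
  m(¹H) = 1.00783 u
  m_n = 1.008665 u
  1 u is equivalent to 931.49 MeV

569.3 MeV

Z = 29, so N = A − Z = 65 − 29 = 36.
Mass of separated nucleons = 29(1.00783) + 36(1.008665) = 29.22707 + 36.311940 = 65.539010 u
Mass defect Δm = 65.539010 − 64.92779 = 0.611220 u
Binding energy = Δm·c² = 0.611220 × 931.49 MeV/u = 569.345 MeV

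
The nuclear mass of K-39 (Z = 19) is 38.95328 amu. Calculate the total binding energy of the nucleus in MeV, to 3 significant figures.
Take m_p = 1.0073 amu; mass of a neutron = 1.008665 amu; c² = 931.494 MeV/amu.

334 MeV

The nucleus contains 19 protons and 39 − 19 = 20 neutrons.
Total constituent mass: 19 × 1.0073 + 20 × 1.008665 = 39.312000 amu
Δm = 39.312000 − 38.95328 = 0.358720 amu
Binding energy = Δm·c² = 0.358720 × 931.494 MeV/amu = 334.146 MeV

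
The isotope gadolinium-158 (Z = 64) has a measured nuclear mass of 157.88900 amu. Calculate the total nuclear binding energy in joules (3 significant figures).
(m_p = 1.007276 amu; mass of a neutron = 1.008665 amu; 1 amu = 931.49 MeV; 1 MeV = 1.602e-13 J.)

2.08e-10 J

With 64 protons and 94 neutrons (A = 158):
Σm = 64·m_p + 94·m_n = 64.465664 + 94.814510 = 159.280174 amu
The mass defect is 159.280174 − 157.88900 = 1.391174 amu.
Binding energy = Δm·c² = 1.391174 × 931.49 MeV/amu = 1295.86 MeV
In joules: 1295.86 MeV × 1.602e-13 J/MeV = 2.0760e-10 J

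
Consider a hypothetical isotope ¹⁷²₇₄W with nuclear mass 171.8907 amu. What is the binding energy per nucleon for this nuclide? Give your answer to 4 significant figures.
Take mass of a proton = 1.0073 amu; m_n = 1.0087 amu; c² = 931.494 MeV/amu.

8.135 MeV/nucleon

Σm = 74·m_p + 98·m_n = 74.5402 + 98.8526 = 173.3928 amu
Δm = 173.3928 − 171.8907 = 1.5021 amu
E_B = 1.5021 × 931.494 = 1399.20 MeV
BE/A = 1399.20 MeV / 172 = 8.135 MeV/nucleon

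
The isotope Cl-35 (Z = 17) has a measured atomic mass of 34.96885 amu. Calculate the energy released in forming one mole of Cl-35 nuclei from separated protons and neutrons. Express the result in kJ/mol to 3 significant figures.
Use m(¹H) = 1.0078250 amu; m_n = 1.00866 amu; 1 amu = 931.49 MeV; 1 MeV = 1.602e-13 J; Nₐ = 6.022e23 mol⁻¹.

2.88e+10 kJ/mol

Mass of separated nucleons = 17(1.0078250) + 18(1.00866) = 17.1330250 + 18.15588 = 35.2889050 amu
The mass defect is 35.2889050 − 34.96885 = 0.3200550 amu.
Binding energy = Δm·c² = 0.3200550 × 931.49 MeV/amu = 298.128 MeV
Per nucleus in joules: 298.128 MeV × 1.602e-13 J/MeV = 4.7760e-11 J
Per mole: 4.7760e-11 J × 6.022e23 mol⁻¹ = 2.8761e+13 J/mol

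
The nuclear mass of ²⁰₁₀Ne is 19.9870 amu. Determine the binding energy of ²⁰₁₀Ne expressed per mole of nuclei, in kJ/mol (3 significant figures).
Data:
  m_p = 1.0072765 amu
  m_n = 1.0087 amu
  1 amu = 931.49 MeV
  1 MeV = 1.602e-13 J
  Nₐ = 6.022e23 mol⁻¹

With 10 protons and 10 neutrons (A = 20):
Σm = 10·m_p + 10·m_n = 10.0727650 + 10.0870 = 20.1597650 amu
The mass defect is 20.1597650 − 19.9870 = 0.1727650 amu.
Converting to energy: 0.1727650 amu × 931.49 MeV/amu = 160.929 MeV
Per nucleus in joules: 160.929 MeV × 1.602e-13 J/MeV = 2.5781e-11 J
Per mole: 2.5781e-11 J × 6.022e23 mol⁻¹ = 1.5525e+13 J/mol

1.55e+10 kJ/mol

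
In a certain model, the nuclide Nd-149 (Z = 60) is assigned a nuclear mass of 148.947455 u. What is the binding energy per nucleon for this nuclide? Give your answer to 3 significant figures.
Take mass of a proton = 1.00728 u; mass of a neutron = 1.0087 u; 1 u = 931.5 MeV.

7.90 MeV/nucleon

Mass of separated nucleons = 60(1.00728) + 89(1.0087) = 60.43680 + 89.7743 = 150.21110 u
The mass defect is 150.21110 − 148.947455 = 1.263645 u.
Binding energy = Δm·c² = 1.263645 × 931.5 MeV/u = 1177.09 MeV
Per nucleon: 1177.09 / 149 = 7.900 MeV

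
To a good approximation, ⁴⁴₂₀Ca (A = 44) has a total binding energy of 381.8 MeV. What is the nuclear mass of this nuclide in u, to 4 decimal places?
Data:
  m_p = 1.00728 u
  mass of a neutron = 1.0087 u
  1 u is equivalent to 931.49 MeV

43.9445 u

Mass defect = 381.8 MeV / (931.49 MeV/u) = 0.409881 u
Constituent mass = 20(1.00728) + 24(1.0087) = 44.35440 u
Nuclear mass = 44.35440 − 0.409881 = 43.944519 u ≈ 43.9445 u (to 4 decimal places)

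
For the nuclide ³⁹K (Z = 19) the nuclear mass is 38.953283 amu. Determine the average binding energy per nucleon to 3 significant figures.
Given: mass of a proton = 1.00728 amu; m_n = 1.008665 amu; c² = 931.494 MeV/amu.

Σm = 19·m_p + 20·m_n = 19.13832 + 20.173300 = 39.311620 amu
Mass defect Δm = 39.311620 − 38.953283 = 0.358337 amu
Converting to energy: 0.358337 amu × 931.494 MeV/amu = 333.789 MeV
Dividing by A = 39 gives 8.559 MeV per nucleon.

8.56 MeV/nucleon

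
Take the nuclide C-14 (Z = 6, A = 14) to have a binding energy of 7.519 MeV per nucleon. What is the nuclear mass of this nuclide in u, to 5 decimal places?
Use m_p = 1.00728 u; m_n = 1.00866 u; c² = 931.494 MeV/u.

Total binding energy = 14 × 7.519 = 105.266 MeV
Mass defect = 105.266 MeV / (931.494 MeV/u) = 0.1130077 u
Constituent mass = 6(1.00728) + 8(1.00866) = 14.11296 u
Nuclear mass = 14.11296 − 0.1130077 = 13.9999523 u ≈ 13.99995 u (to 5 decimal places)

13.99995 u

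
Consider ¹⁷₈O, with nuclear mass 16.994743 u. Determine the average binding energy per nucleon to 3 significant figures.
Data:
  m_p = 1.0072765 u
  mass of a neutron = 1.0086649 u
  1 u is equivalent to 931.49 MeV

7.75 MeV/nucleon

Z = 8, so N = A − Z = 17 − 8 = 9.
Σm = 8·m_p + 9·m_n = 8.0582120 + 9.0779841 = 17.1361961 u
Mass defect Δm = 17.1361961 − 16.994743 = 0.1414531 u
E_B = 0.1414531 × 931.49 = 131.762 MeV
Dividing by A = 17 gives 7.751 MeV per nucleon.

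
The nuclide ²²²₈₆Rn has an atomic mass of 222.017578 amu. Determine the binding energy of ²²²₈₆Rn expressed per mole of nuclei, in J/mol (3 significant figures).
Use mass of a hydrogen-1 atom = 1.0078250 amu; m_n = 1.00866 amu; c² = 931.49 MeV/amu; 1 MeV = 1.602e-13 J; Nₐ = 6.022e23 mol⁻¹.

1.65e+14 J/mol

The nucleus contains 86 protons and 222 − 86 = 136 neutrons.
Total constituent mass: 86 × 1.0078250 + 136 × 1.00866 = 223.8507100 amu
Mass defect Δm = 223.8507100 − 222.017578 = 1.8331320 amu
Converting to energy: 1.8331320 amu × 931.49 MeV/amu = 1707.54 MeV
Per nucleus in joules: 1707.54 MeV × 1.602e-13 J/MeV = 2.7355e-10 J
Per mole: 2.7355e-10 J × 6.022e23 mol⁻¹ = 1.6473e+14 J/mol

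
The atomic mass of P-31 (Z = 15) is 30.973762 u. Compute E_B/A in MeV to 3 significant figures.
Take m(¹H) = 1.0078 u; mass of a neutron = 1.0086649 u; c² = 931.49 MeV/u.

8.47 MeV/nucleon

With 15 protons and 16 neutrons (A = 31):
Σm = 15·m(¹H) + 16·m_n = 15.1170 + 16.1386384 = 31.2556384 u
The mass defect is 31.2556384 − 30.973762 = 0.2818764 u.
E_B = 0.2818764 × 931.49 = 262.565 MeV
Per nucleon: 262.565 / 31 = 8.470 MeV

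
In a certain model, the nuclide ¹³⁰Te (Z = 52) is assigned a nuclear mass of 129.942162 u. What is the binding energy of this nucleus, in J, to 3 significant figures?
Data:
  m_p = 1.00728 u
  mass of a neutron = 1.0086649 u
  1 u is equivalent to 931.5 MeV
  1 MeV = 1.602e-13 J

The nucleus contains 52 protons and 130 − 52 = 78 neutrons.
Σm = 52·m_p + 78·m_n = 52.37856 + 78.6758622 = 131.0544222 u
Mass defect Δm = 131.0544222 − 129.942162 = 1.1122602 u
E_B = 1.1122602 × 931.5 = 1036.07 MeV
In joules: 1036.07 MeV × 1.602e-13 J/MeV = 1.6598e-10 J

1.66e-10 J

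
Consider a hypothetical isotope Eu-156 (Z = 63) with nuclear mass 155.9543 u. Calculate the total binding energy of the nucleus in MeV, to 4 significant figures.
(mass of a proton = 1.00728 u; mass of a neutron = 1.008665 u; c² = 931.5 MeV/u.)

1220 MeV

The nucleus contains 63 protons and 156 − 63 = 93 neutrons.
Mass of separated nucleons = 63(1.00728) + 93(1.008665) = 63.45864 + 93.805845 = 157.264485 u
Δm = 157.264485 − 155.9543 = 1.310185 u
E_B = 1.310185 × 931.5 = 1220.44 MeV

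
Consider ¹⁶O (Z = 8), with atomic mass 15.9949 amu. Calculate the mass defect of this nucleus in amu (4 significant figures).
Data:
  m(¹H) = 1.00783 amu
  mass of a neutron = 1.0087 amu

0.1373 amu

Mass of separated nucleons = 8(1.00783) + 8(1.0087) = 8.06264 + 8.0696 = 16.13224 amu
Δm = 16.13224 − 15.9949 = 0.13734 amu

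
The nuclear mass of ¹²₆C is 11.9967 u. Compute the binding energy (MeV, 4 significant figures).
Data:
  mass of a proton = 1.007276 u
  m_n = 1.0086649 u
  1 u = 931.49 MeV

92.17 MeV

The nucleus contains 6 protons and 12 − 6 = 6 neutrons.
Total constituent mass: 6 × 1.007276 + 6 × 1.0086649 = 12.0956454 u
Δm = 12.0956454 − 11.9967 = 0.0989454 u
Converting to energy: 0.0989454 u × 931.49 MeV/u = 92.1667 MeV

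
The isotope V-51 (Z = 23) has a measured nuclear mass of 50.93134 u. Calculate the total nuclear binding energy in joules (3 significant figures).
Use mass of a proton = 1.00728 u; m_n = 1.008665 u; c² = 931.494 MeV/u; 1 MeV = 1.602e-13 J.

With 23 protons and 28 neutrons (A = 51):
Mass of separated nucleons = 23(1.00728) + 28(1.008665) = 23.16744 + 28.242620 = 51.410060 u
The mass defect is 51.410060 − 50.93134 = 0.478720 u.
Binding energy = Δm·c² = 0.478720 × 931.494 MeV/u = 445.925 MeV
In joules: 445.925 MeV × 1.602e-13 J/MeV = 7.1437e-11 J

7.14e-11 J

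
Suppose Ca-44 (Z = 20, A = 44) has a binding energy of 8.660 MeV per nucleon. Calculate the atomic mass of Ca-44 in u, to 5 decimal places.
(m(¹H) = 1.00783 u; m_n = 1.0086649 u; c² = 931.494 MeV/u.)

Total binding energy = 44 × 8.660 = 381.040 MeV
Mass defect = 381.040 MeV / (931.494 MeV/u) = 0.4090633 u
Constituent mass = 20(1.00783) + 24(1.0086649) = 44.3645576 u
Atomic mass = 44.3645576 − 0.4090633 = 43.9554943 u ≈ 43.95549 u (to 5 decimal places)

43.95549 u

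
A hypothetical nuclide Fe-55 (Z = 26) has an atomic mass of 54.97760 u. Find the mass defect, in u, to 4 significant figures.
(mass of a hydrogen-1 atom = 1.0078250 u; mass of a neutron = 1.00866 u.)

0.4770 u

The nucleus contains 26 protons and 55 − 26 = 29 neutrons.
Σm = 26·m(¹H) + 29·m_n = 26.2034500 + 29.25114 = 55.4545900 u
Δm = 55.4545900 − 54.97760 = 0.4769900 u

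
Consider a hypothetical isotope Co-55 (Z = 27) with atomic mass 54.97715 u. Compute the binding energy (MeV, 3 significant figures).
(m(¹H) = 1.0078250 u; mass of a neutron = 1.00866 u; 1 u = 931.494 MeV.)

Total constituent mass: 27 × 1.0078250 + 28 × 1.00866 = 55.4537550 u
Δm = 55.4537550 − 54.97715 = 0.4766050 u
Converting to energy: 0.4766050 u × 931.494 MeV/u = 443.955 MeV

444 MeV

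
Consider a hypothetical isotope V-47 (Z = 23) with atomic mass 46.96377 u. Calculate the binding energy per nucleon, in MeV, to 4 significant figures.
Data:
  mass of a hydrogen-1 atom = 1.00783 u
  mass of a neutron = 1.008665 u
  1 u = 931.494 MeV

8.409 MeV/nucleon

Mass of separated nucleons = 23(1.00783) + 24(1.008665) = 23.18009 + 24.207960 = 47.388050 u
Δm = 47.388050 − 46.96377 = 0.424280 u
E_B = 0.424280 × 931.494 = 395.214 MeV
BE/A = 395.214 MeV / 47 = 8.409 MeV/nucleon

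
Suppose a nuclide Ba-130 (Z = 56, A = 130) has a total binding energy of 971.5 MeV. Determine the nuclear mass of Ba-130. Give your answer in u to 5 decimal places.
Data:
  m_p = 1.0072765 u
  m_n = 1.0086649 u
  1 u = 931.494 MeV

Mass defect = 971.5 MeV / (931.494 MeV/u) = 1.0429482 u
Constituent mass = 56(1.0072765) + 74(1.0086649) = 131.0486866 u
Nuclear mass = 131.0486866 − 1.0429482 = 130.0057384 u ≈ 130.00574 u (to 5 decimal places)

130.00574 u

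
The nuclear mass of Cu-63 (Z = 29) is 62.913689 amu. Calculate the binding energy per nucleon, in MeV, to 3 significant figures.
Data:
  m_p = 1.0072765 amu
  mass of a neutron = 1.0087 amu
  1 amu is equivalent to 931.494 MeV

8.77 MeV/nucleon

Σm = 29·m_p + 34·m_n = 29.2110185 + 34.2958 = 63.5068185 amu
The mass defect is 63.5068185 − 62.913689 = 0.5931295 amu.
Binding energy = Δm·c² = 0.5931295 × 931.494 MeV/amu = 552.497 MeV
Per nucleon: 552.497 / 63 = 8.770 MeV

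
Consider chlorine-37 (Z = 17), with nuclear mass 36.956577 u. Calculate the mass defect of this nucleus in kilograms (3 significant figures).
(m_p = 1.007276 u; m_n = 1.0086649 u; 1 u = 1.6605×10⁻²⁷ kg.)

5.65e-28 kg

Total constituent mass: 17 × 1.007276 + 20 × 1.0086649 = 37.2969900 u
The mass defect is 37.2969900 − 36.956577 = 0.3404130 u.
In SI units: 0.3404130 u × 1.6605×10⁻²⁷ kg/u = 5.6526e-28 kg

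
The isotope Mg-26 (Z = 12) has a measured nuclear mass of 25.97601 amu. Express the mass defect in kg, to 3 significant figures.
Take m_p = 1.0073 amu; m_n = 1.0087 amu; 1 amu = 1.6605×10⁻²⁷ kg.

With 12 protons and 14 neutrons (A = 26):
Total constituent mass: 12 × 1.0073 + 14 × 1.0087 = 26.2094 amu
Δm = 26.2094 − 25.97601 = 0.23339 amu
In SI units: 0.23339 amu × 1.6605×10⁻²⁷ kg/amu = 3.8754e-28 kg

3.88e-28 kg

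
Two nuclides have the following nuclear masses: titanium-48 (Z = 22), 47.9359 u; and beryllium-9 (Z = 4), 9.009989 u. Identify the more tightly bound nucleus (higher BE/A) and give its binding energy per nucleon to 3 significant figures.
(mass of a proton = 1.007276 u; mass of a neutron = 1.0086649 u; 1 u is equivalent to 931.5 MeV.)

titanium-48: Σm = 22(1.007276) + 26(1.0086649) = 48.3853594 u; Δm = 0.4494594 u; E_B = 418.67 MeV; E_B/A = 8.722 MeV
beryllium-9: Σm = 4(1.007276) + 5(1.0086649) = 9.0724285 u; Δm = 0.0624395 u; E_B = 58.162 MeV; E_B/A = 6.462 MeV
titanium-48 has the higher binding energy per nucleon, so it is the more tightly bound nucleus.

titanium-48; 8.72 MeV/nucleon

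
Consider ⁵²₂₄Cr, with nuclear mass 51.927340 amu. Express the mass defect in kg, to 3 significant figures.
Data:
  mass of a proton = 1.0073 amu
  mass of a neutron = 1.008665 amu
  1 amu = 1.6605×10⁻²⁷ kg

Total constituent mass: 24 × 1.0073 + 28 × 1.008665 = 52.417820 amu
Δm = 52.417820 − 51.927340 = 0.490480 amu
In SI units: 0.490480 amu × 1.6605×10⁻²⁷ kg/amu = 8.1444e-28 kg

8.14e-28 kg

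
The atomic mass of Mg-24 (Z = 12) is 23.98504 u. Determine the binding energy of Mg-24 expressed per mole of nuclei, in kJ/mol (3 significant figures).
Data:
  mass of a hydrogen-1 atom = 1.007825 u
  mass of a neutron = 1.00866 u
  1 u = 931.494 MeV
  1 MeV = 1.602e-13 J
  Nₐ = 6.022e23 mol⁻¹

1.91e+10 kJ/mol

With 12 protons and 12 neutrons (A = 24):
Σm = 12·m(¹H) + 12·m_n = 12.093900 + 12.10392 = 24.197820 u
Mass defect Δm = 24.197820 − 23.98504 = 0.212780 u
Binding energy = Δm·c² = 0.212780 × 931.494 MeV/u = 198.203 MeV
Per nucleus in joules: 198.203 MeV × 1.602e-13 J/MeV = 3.1752e-11 J
Per mole: 3.1752e-11 J × 6.022e23 mol⁻¹ = 1.9121e+13 J/mol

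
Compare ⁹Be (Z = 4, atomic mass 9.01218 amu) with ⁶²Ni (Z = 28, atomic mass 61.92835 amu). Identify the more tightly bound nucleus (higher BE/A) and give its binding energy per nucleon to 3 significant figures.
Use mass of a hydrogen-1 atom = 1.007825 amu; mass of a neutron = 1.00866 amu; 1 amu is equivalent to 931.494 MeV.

⁹Be: Σm = 4(1.007825) + 5(1.00866) = 9.074600 amu; Δm = 0.062420 amu; E_B = 58.144 MeV; E_B/A = 6.460 MeV
⁶²Ni: Σm = 28(1.007825) + 34(1.00866) = 62.513540 amu; Δm = 0.585190 amu; E_B = 545.10 MeV; E_B/A = 8.792 MeV
⁶²Ni has the higher binding energy per nucleon, so it is the more tightly bound nucleus.

⁶²Ni; 8.79 MeV/nucleon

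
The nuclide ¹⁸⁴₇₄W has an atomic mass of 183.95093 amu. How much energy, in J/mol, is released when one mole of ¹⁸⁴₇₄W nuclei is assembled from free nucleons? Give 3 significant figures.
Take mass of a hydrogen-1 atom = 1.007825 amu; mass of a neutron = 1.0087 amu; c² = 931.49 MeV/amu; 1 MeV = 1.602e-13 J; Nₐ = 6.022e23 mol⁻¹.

Mass of separated nucleons = 74(1.007825) + 110(1.0087) = 74.579050 + 110.9570 = 185.536050 amu
Mass defect Δm = 185.536050 − 183.95093 = 1.585120 amu
Converting to energy: 1.585120 amu × 931.49 MeV/amu = 1476.52 MeV
Per nucleus in joules: 1476.52 MeV × 1.602e-13 J/MeV = 2.3654e-10 J
Per mole: 2.3654e-10 J × 6.022e23 mol⁻¹ = 1.4244e+14 J/mol

1.42e+14 J/mol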